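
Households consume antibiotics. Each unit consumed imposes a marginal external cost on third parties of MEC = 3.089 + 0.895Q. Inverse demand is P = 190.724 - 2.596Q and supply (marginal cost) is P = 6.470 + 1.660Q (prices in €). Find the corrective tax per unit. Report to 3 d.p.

Social marginal benefit = demand − MEC = 187.635 - 3.491Q.
Set SMB = MC: 187.635 - 3.491Q = 6.470 + 1.660Q → Q* = 35.1708.
The Pigouvian tax equals MEC at Q*: 3.089 + 0.895×35.1708 = 34.5669.

tax = €34.567 per unit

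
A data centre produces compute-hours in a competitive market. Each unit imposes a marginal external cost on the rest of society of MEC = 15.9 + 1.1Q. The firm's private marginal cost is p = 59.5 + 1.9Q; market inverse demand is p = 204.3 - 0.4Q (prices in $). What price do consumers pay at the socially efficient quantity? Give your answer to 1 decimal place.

P = $189.1

Social marginal cost = private MC + MEC = 75.4 + 3.0Q.
Set SMC = demand: 75.4 + 3.0Q = 204.3 - 0.4Q → Q* = 37.9118.
Consumer price on the demand curve at Q*: 204.3 − 0.4×37.9118 = 189.1353.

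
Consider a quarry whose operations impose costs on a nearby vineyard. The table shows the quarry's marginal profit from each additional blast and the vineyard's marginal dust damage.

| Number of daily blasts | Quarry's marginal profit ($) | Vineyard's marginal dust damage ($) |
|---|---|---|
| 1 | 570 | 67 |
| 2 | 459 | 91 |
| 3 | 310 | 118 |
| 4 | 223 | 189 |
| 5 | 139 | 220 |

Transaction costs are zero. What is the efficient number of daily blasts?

4

Bargaining reaches the level where marginal profit last exceeds marginal dust damage.
That holds through level 4 (223 ≥ 189) but not at 5 (139 < 220).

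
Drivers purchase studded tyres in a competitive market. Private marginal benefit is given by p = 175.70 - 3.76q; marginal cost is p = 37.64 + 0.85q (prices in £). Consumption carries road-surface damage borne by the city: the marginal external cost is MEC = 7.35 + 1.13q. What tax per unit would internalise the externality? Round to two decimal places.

tax = £33.08 per unit

Social marginal benefit = demand − MEC = 168.35 - 4.89q.
Set SMB = MC: 168.35 - 4.89q = 37.64 + 0.85q → q* = 22.7718.
The Pigouvian tax equals MEC at q*: 7.35 + 1.13×22.7718 = 33.0821.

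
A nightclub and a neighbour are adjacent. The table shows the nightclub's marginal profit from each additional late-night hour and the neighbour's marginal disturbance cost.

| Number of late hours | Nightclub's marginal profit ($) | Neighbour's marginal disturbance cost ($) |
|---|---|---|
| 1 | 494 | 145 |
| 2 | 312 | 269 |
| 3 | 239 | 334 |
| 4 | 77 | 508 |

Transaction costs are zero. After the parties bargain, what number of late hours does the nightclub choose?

Bargaining reaches the level where marginal profit last exceeds marginal disturbance cost.
That holds through level 2 (312 ≥ 269) but not at 3 (239 < 334).

2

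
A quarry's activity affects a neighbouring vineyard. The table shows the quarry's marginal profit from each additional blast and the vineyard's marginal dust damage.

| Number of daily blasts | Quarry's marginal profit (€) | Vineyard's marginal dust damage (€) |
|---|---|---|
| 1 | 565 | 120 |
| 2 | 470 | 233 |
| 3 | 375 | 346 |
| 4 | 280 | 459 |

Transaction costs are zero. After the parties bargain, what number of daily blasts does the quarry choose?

Bargaining reaches the level where marginal profit last exceeds marginal dust damage.
That holds through level 3 (375 ≥ 346) but not at 4 (280 < 459).

3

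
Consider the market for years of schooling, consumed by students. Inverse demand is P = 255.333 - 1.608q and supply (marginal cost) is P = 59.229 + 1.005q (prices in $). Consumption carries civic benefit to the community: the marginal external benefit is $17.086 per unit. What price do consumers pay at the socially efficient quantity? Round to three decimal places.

Social marginal benefit = demand + MEB = 272.419 - 1.608q.
Set SMB = MC: 272.419 - 1.608q = 59.229 + 1.005q → q* = 81.5882.
Consumer price on the demand curve at q*: 255.333 − 1.608×81.5882 = 124.1392.

P = $124.139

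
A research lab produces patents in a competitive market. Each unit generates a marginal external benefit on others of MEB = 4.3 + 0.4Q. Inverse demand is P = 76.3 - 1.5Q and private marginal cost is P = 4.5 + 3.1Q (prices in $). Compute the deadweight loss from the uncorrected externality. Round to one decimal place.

Market equilibrium (private): 4.5 + 3.1Q = 76.3 - 1.5Q → Q_m = 15.6087.
Social marginal cost = private MC − MEB = 0.2 + 2.7Q.
Set SMC = demand: 0.2 + 2.7Q = 76.3 - 1.5Q → Q* = 18.1190.
Height of the DWL triangle at Q_m is demand(Q_m) − SMC(Q_m) = MEB(Q_m) = 10.5435.
DWL = ½ × 2.5103 × 10.5435 = 13.2337.

DWL = $13.2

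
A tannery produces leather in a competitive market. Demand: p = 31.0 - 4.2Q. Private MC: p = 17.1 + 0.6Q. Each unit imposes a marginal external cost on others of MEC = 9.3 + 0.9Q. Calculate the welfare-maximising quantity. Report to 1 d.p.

Q* = 0.8

Social marginal cost = private MC + MEC = 26.4 + 1.5Q.
Set SMC = demand: 26.4 + 1.5Q = 31.0 - 4.2Q → Q* = 0.8070.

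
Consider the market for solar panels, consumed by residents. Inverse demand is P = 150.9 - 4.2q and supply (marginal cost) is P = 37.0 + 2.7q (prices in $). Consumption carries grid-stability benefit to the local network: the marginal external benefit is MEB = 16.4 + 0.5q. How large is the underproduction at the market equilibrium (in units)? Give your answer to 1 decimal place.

3.9 units

Market equilibrium (private): 37.0 + 2.7q = 150.9 - 4.2q → q_m = 16.5072.
Social marginal benefit = demand + MEB = 167.3 - 3.7q.
Set SMB = MC: 167.3 - 3.7q = 37.0 + 2.7q → q* = 20.3594.
Gap = |16.5072 − 20.3594| = 3.8522.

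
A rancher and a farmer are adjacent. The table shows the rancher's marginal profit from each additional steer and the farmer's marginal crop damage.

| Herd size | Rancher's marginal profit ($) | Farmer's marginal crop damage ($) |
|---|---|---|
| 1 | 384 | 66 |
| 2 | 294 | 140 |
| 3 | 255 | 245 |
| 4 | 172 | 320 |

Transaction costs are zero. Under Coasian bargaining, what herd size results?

Bargaining reaches the level where marginal profit last exceeds marginal crop damage.
That holds through level 3 (255 ≥ 245) but not at 4 (172 < 320).

3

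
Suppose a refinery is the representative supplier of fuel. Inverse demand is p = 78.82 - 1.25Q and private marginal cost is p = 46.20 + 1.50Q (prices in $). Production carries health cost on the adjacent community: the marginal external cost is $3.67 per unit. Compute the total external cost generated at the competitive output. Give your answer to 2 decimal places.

$43.53

Market equilibrium (private): 46.20 + 1.50Q = 78.82 - 1.25Q → Q_m = 11.8618.
Total external cost = MEC × Q_m = 3.67 × 11.8618 = 43.5328.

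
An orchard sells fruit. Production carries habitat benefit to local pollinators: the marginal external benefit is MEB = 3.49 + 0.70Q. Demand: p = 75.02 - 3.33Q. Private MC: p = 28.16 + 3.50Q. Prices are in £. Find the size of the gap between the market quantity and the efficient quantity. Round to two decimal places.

Market equilibrium (private): 28.16 + 3.50Q = 75.02 - 3.33Q → Q_m = 6.8609.
Social marginal cost = private MC − MEB = 24.67 + 2.80Q.
Set SMC = demand: 24.67 + 2.80Q = 75.02 - 3.33Q → Q* = 8.2137.
Gap = |6.8609 − 8.2137| = 1.3528.

1.35 units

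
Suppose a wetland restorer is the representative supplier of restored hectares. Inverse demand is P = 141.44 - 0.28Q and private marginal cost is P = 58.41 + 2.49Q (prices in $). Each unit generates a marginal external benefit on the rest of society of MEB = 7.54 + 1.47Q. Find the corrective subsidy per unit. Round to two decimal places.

Social marginal cost = private MC − MEB = 50.87 + 1.02Q.
Set SMC = demand: 50.87 + 1.02Q = 141.44 - 0.28Q → Q* = 69.6692.
The Pigouvian subsidy equals MEB at Q*: 7.54 + 1.47×69.6692 = 109.9537.

subsidy = $109.95 per unit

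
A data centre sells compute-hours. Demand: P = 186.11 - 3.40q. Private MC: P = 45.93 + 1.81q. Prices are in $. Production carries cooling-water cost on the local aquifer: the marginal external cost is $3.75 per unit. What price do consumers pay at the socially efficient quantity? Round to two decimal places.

Social marginal cost = private MC + MEC = 49.68 + 1.81q.
Set SMC = demand: 49.68 + 1.81q = 186.11 - 3.40q → q* = 26.1862.
Consumer price on the demand curve at q*: 186.11 − 3.40×26.1862 = 97.0769.

P = $97.08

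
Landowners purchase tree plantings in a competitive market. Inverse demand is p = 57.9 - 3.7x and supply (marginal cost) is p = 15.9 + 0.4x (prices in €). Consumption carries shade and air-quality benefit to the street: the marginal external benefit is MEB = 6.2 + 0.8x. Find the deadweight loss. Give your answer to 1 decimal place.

DWL = €31.4

Market equilibrium (private): 15.9 + 0.4x = 57.9 - 3.7x → x_m = 10.2439.
Social marginal benefit = demand + MEB = 64.1 - 2.9x.
Set SMB = MC: 64.1 - 2.9x = 15.9 + 0.4x → x* = 14.6061.
Between x* and x_m the wedge SMB − MC runs linearly from 0 to MEB(x_m), so the loss is a triangle.
DWL = ½ × 4.3622 × 14.3951 = 31.3972.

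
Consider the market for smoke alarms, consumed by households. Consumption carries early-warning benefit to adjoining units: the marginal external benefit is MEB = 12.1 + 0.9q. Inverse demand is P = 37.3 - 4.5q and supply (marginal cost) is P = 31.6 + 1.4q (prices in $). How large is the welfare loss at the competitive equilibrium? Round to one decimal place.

DWL = $16.8

Market equilibrium (private): 31.6 + 1.4q = 37.3 - 4.5q → q_m = 0.9661.
Social marginal benefit = demand + MEB = 49.4 - 3.6q.
Set SMB = MC: 49.4 - 3.6q = 31.6 + 1.4q → q* = 3.5600.
Height of the DWL triangle at q_m is SMB(q_m) − MC(q_m) = MEB(q_m) = 12.9695.
DWL = ½ × 2.5939 × 12.9695 = 16.8208.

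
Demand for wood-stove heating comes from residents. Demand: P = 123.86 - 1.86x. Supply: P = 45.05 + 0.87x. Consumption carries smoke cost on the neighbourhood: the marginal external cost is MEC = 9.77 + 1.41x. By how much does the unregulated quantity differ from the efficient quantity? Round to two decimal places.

12.19 units

Market equilibrium (private): 45.05 + 0.87x = 123.86 - 1.86x → x_m = 28.8681.
Social marginal benefit = demand − MEC = 114.09 - 3.27x.
Set SMB = MC: 114.09 - 3.27x = 45.05 + 0.87x → x* = 16.6763.
Gap = |28.8681 − 16.6763| = 12.1918.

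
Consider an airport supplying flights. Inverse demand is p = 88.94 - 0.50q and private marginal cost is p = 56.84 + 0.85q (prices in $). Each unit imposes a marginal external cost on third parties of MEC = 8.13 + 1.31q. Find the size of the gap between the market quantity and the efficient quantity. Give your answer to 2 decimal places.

14.77 units

Market equilibrium (private): 56.84 + 0.85q = 88.94 - 0.50q → q_m = 23.7778.
Social marginal cost = private MC + MEC = 64.97 + 2.16q.
Set SMC = demand: 64.97 + 2.16q = 88.94 - 0.50q → q* = 9.0113.
Gap = |23.7778 − 9.0113| = 14.7665.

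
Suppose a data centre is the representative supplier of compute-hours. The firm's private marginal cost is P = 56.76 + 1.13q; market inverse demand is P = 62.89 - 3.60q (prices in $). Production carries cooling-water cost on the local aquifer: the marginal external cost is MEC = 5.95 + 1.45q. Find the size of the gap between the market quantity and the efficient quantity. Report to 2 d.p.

Market equilibrium (private): 56.76 + 1.13q = 62.89 - 3.60q → q_m = 1.2960.
Social marginal cost = private MC + MEC = 62.71 + 2.58q.
Set SMC = demand: 62.71 + 2.58q = 62.89 - 3.60q → q* = 0.0291.
Gap = |1.2960 − 0.0291| = 1.2669.

1.27 units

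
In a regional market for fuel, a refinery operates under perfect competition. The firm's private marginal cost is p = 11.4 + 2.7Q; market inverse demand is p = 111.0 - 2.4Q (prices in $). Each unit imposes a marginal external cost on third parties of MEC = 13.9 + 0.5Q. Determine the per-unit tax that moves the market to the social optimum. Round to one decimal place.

tax = $21.6 per unit

Social marginal cost = private MC + MEC = 25.3 + 3.2Q.
Set SMC = demand: 25.3 + 3.2Q = 111.0 - 2.4Q → Q* = 15.3036.
The Pigouvian tax equals MEC at Q*: 13.9 + 0.5×15.3036 = 21.5518.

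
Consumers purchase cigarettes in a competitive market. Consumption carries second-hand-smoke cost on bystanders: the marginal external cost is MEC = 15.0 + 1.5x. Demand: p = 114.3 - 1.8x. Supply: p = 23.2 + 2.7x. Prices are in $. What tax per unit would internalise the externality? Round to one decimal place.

tax = $34.0 per unit

Social marginal benefit = demand − MEC = 99.3 - 3.3x.
Set SMB = MC: 99.3 - 3.3x = 23.2 + 2.7x → x* = 12.6833.
The Pigouvian tax equals MEC at x*: 15.0 + 1.5×12.6833 = 34.0250.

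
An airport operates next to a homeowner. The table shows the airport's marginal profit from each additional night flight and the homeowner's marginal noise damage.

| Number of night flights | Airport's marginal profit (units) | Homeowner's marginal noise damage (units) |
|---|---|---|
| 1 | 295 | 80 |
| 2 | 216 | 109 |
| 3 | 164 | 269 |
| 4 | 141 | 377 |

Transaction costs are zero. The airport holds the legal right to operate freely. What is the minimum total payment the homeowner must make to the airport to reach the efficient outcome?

Left alone the airport would choose level 4 (marginal profit stays positive).
Efficient level: k* = 2 (marginal profit ≥ marginal noise damage through 2).
The homeowner must at least cover the airport's forgone profit from cutting 4→2: 164 + 141 = 305.

305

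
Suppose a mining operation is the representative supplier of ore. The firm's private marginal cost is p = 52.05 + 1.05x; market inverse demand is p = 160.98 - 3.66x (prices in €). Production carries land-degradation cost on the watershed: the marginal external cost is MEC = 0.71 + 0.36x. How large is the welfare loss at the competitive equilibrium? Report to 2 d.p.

Market equilibrium (private): 52.05 + 1.05x = 160.98 - 3.66x → x_m = 23.1274.
Social marginal cost = private MC + MEC = 52.76 + 1.41x.
Set SMC = demand: 52.76 + 1.41x = 160.98 - 3.66x → x* = 21.3452.
The loss is the area between SMC and demand from x* to x_m; with linear curves that's a triangle of height MEC(x_m).
DWL = ½ × 1.7822 × 9.0359 = 8.0519.

DWL = €8.05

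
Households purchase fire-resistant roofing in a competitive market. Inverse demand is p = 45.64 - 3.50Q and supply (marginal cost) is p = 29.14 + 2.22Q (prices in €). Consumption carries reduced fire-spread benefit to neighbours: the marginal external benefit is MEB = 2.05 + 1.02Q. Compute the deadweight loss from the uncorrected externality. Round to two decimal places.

DWL = €2.65

Market equilibrium (private): 29.14 + 2.22Q = 45.64 - 3.50Q → Q_m = 2.8846.
Social marginal benefit = demand + MEB = 47.69 - 2.48Q.
Set SMB = MC: 47.69 - 2.48Q = 29.14 + 2.22Q → Q* = 3.9468.
The welfare-loss triangle has base |Q_m − Q*| and height MEB(Q_m) (the vertical gap between SMB and MC is zero at Q* and MEB at Q_m).
DWL = ½ × 1.0622 × 4.9923 = 2.6514.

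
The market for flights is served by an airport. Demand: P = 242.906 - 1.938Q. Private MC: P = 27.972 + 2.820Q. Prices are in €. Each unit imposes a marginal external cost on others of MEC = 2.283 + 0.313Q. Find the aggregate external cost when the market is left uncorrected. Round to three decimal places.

Market equilibrium (private): 27.972 + 2.820Q = 242.906 - 1.938Q → Q_m = 45.1732.
Total external cost = ∫₀^{Q_m} (2.283 + 0.313Q) dQ = 2.283×45.1732 + ½×0.313×45.1732² = 422.4871.

€422.487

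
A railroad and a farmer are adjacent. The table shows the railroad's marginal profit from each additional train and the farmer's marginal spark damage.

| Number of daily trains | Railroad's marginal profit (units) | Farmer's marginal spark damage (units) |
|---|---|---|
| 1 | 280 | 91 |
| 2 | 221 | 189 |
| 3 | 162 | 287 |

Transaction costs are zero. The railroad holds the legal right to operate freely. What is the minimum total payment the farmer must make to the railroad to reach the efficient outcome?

Left alone the railroad would choose level 3 (marginal profit stays positive).
Efficient level: k* = 2 (marginal profit ≥ marginal spark damage through 2).
The farmer must at least cover the railroad's forgone profit from cutting 3→2: 162 = 162.

162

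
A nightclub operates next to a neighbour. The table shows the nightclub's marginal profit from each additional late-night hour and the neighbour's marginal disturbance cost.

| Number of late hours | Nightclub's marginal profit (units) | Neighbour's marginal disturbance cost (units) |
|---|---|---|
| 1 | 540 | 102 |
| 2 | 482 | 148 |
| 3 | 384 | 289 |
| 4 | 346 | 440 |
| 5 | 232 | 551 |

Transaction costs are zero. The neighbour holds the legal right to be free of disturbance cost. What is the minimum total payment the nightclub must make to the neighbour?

Efficient level: marginal profit ≥ marginal disturbance cost through level 3, so k* = 3.
With the neighbour holding the right, the nightclub must at least compensate total damage at k*: 102 + 148 + 289 = 539.

539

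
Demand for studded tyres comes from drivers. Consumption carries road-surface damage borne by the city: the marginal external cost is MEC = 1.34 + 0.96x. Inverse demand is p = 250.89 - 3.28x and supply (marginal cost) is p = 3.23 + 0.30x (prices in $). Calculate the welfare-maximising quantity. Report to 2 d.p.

x* = 54.26

Social marginal benefit = demand − MEC = 249.55 - 4.24x.
Set SMB = MC: 249.55 - 4.24x = 3.23 + 0.30x → x* = 54.2555.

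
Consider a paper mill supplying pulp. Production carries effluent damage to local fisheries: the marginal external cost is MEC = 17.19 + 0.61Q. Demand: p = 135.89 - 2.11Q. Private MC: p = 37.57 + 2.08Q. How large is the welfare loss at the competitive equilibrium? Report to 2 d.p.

DWL = 103.38

Market equilibrium (private): 37.57 + 2.08Q = 135.89 - 2.11Q → Q_m = 23.4654.
Social marginal cost = private MC + MEC = 54.76 + 2.69Q.
Set SMC = demand: 54.76 + 2.69Q = 135.89 - 2.11Q → Q* = 16.9021.
Height of the DWL triangle at Q_m is SMC(Q_m) − demand(Q_m) = MEC(Q_m) = 31.5039.
DWL = ½ × 6.5633 × 31.5039 = 103.3848.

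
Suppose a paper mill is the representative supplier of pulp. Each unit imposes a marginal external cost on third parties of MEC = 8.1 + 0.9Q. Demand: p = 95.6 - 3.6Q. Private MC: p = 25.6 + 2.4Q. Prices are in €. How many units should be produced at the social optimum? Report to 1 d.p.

Q* = 9.0

Social marginal cost = private MC + MEC = 33.7 + 3.3Q.
Set SMC = demand: 33.7 + 3.3Q = 95.6 - 3.6Q → Q* = 8.9710.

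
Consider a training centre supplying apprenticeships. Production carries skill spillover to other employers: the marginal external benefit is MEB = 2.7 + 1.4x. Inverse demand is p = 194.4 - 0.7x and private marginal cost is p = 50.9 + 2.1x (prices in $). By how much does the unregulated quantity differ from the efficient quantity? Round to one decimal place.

53.2 units

Market equilibrium (private): 50.9 + 2.1x = 194.4 - 0.7x → x_m = 51.2500.
Social marginal cost = private MC − MEB = 48.2 + 0.7x.
Set SMC = demand: 48.2 + 0.7x = 194.4 - 0.7x → x* = 104.4286.
Gap = |51.2500 − 104.4286| = 53.1786.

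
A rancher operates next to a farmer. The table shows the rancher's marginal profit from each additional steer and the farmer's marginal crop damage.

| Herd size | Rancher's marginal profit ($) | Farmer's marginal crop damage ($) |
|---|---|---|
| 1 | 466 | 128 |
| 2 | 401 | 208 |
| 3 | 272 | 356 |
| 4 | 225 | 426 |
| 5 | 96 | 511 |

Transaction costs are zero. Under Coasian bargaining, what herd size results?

2

Bargaining reaches the level where marginal profit last exceeds marginal crop damage.
That holds through level 2 (401 ≥ 208) but not at 3 (272 < 356).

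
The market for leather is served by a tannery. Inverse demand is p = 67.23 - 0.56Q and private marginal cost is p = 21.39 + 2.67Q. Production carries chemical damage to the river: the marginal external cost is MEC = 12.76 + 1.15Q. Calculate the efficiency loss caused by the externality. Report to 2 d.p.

Market equilibrium (private): 21.39 + 2.67Q = 67.23 - 0.56Q → Q_m = 14.1920.
Social marginal cost = private MC + MEC = 34.15 + 3.82Q.
Set SMC = demand: 34.15 + 3.82Q = 67.23 - 0.56Q → Q* = 7.5525.
Height of the DWL triangle at Q_m is SMC(Q_m) − demand(Q_m) = MEC(Q_m) = 29.0807.
DWL = ½ × 6.6395 × 29.0807 = 96.5407.

DWL = 96.54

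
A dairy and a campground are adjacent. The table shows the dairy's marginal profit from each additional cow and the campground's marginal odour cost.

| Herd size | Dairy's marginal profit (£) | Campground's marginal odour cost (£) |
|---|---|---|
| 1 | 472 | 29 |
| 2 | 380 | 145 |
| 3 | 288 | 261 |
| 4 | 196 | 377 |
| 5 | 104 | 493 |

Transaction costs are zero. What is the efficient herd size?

Bargaining reaches the level where marginal profit last exceeds marginal odour cost.
That holds through level 3 (288 ≥ 261) but not at 4 (196 < 377).

3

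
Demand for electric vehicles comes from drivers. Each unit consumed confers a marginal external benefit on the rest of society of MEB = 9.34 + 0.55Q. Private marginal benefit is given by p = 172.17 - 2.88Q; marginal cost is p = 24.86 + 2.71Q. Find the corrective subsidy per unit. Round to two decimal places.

Social marginal benefit = demand + MEB = 181.51 - 2.33Q.
Set SMB = MC: 181.51 - 2.33Q = 24.86 + 2.71Q → Q* = 31.0813.
The Pigouvian subsidy equals MEB at Q*: 9.34 + 0.55×31.0813 = 26.4347.

subsidy = 26.43 per unit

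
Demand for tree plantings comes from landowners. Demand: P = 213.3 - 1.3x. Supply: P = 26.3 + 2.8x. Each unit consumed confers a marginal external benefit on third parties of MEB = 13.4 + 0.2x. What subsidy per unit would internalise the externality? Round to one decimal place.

subsidy = 23.7 per unit

Social marginal benefit = demand + MEB = 226.7 - 1.1x.
Set SMB = MC: 226.7 - 1.1x = 26.3 + 2.8x → x* = 51.3846.
The Pigouvian subsidy equals MEB at x*: 13.4 + 0.2×51.3846 = 23.6769.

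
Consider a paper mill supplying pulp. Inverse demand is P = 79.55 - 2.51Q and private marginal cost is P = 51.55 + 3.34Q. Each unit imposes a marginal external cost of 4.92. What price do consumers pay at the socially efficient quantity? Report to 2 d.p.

P = 69.65

Social marginal cost = private MC + MEC = 56.47 + 3.34Q.
Set SMC = demand: 56.47 + 3.34Q = 79.55 - 2.51Q → Q* = 3.9453.
Consumer price on the demand curve at Q*: 79.55 − 2.51×3.9453 = 69.6473.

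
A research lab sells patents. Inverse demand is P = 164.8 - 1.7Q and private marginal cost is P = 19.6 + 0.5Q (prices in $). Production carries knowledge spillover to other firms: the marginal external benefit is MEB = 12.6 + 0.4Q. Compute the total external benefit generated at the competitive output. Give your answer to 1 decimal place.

$1702.8

Market equilibrium (private): 19.6 + 0.5Q = 164.8 - 1.7Q → Q_m = 66.0000.
Total external benefit = ∫₀^{Q_m} (12.6 + 0.4Q) dQ = 12.6×66.0000 + ½×0.4×66.0000² = 1702.8000.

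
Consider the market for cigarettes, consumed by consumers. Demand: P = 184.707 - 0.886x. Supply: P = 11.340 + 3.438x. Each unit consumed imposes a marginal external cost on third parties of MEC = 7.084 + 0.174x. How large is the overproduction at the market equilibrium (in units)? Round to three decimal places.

3.126 units

Market equilibrium (private): 11.340 + 3.438x = 184.707 - 0.886x → x_m = 40.0941.
Social marginal benefit = demand − MEC = 177.623 - 1.060x.
Set SMB = MC: 177.623 - 1.060x = 11.340 + 3.438x → x* = 36.9682.
Gap = |40.0941 − 36.9682| = 3.1259.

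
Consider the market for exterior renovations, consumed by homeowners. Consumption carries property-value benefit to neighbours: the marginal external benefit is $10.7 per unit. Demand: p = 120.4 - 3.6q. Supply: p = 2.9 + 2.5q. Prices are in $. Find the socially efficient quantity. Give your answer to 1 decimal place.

Social marginal benefit = demand + MEB = 131.1 - 3.6q.
Set SMB = MC: 131.1 - 3.6q = 2.9 + 2.5q → q* = 21.0164.

q* = 21.0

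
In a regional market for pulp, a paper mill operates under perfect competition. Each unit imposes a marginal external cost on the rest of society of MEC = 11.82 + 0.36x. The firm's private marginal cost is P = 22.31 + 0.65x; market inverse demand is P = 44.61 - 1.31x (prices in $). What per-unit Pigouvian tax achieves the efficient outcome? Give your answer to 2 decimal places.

tax = $13.45 per unit

Social marginal cost = private MC + MEC = 34.13 + 1.01x.
Set SMC = demand: 34.13 + 1.01x = 44.61 - 1.31x → x* = 4.5172.
The Pigouvian tax equals MEC at x*: 11.82 + 0.36×4.5172 = 13.4462.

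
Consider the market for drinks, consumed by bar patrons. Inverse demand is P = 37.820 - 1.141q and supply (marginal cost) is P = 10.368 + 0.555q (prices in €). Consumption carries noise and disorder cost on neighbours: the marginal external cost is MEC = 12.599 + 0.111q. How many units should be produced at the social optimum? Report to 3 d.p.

Social marginal benefit = demand − MEC = 25.221 - 1.252q.
Set SMB = MC: 25.221 - 1.252q = 10.368 + 0.555q → q* = 8.2197.

q* = 8.220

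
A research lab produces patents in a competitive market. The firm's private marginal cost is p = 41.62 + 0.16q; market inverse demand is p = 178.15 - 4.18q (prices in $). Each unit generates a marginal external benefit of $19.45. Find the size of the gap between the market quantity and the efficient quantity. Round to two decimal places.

Market equilibrium (private): 41.62 + 0.16q = 178.15 - 4.18q → q_m = 31.4585.
Social marginal cost = private MC − MEB = 22.17 + 0.16q.
Set SMC = demand: 22.17 + 0.16q = 178.15 - 4.18q → q* = 35.9401.
Gap = |31.4585 − 35.9401| = 4.4816.

4.48 units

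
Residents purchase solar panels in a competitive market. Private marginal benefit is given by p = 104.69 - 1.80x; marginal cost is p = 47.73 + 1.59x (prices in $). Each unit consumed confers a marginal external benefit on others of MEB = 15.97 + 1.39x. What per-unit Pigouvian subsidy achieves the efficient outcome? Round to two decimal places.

Social marginal benefit = demand + MEB = 120.66 - 0.41x.
Set SMB = MC: 120.66 - 0.41x = 47.73 + 1.59x → x* = 36.4650.
The Pigouvian subsidy equals MEB at x*: 15.97 + 1.39×36.4650 = 66.6564.

subsidy = $66.66 per unit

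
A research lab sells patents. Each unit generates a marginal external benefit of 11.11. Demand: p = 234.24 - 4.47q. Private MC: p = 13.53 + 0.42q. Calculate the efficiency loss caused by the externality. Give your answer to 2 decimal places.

Market equilibrium (private): 13.53 + 0.42q = 234.24 - 4.47q → q_m = 45.1350.
Social marginal cost = private MC − MEB = 2.42 + 0.42q.
Set SMC = demand: 2.42 + 0.42q = 234.24 - 4.47q → q* = 47.4070.
The welfare-loss triangle has base |q_m − q*| and height MEB(q_m) (the vertical gap between SMC and demand is zero at q* and MEB at q_m).
DWL = ½ × 2.2720 × 11.1100 = 12.6210.

DWL = 12.62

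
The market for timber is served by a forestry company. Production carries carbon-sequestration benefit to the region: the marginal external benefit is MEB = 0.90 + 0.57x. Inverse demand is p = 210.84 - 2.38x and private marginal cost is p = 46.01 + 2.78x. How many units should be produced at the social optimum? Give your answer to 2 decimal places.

x* = 36.11

Social marginal cost = private MC − MEB = 45.11 + 2.21x.
Set SMC = demand: 45.11 + 2.21x = 210.84 - 2.38x → x* = 36.1068.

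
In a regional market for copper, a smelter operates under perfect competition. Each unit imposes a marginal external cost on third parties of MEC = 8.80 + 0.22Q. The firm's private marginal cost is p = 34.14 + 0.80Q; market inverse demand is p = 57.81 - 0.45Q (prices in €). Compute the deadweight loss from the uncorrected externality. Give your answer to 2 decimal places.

Market equilibrium (private): 34.14 + 0.80Q = 57.81 - 0.45Q → Q_m = 18.9360.
Social marginal cost = private MC + MEC = 42.94 + 1.02Q.
Set SMC = demand: 42.94 + 1.02Q = 57.81 - 0.45Q → Q* = 10.1156.
The welfare-loss triangle has base |Q_m − Q*| and height MEC(Q_m) (the vertical gap between SMC and demand is zero at Q* and MEC at Q_m).
DWL = ½ × 8.8204 × 12.9659 = 57.1822.

DWL = €57.18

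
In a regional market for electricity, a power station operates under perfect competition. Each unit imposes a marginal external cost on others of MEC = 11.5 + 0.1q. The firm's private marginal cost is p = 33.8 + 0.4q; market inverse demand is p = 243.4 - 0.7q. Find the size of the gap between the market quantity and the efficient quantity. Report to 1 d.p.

Market equilibrium (private): 33.8 + 0.4q = 243.4 - 0.7q → q_m = 190.5455.
Social marginal cost = private MC + MEC = 45.3 + 0.5q.
Set SMC = demand: 45.3 + 0.5q = 243.4 - 0.7q → q* = 165.0833.
Gap = |190.5455 − 165.0833| = 25.4622.

25.5 units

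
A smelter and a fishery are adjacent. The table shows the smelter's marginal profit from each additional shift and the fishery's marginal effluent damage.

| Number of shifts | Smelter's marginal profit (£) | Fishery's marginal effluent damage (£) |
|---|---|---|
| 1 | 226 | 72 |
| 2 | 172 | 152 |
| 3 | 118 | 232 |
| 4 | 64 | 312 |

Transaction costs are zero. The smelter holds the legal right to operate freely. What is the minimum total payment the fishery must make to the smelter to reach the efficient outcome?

£182

Left alone the smelter would choose level 4 (marginal profit stays positive).
Efficient level: k* = 2 (marginal profit ≥ marginal effluent damage through 2).
The fishery must at least cover the smelter's forgone profit from cutting 4→2: 118 + 64 = 182.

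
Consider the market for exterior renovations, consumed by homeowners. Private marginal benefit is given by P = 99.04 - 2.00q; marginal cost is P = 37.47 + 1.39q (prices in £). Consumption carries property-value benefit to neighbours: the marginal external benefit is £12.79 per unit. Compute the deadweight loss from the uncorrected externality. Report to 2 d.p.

DWL = £24.13

Market equilibrium (private): 37.47 + 1.39q = 99.04 - 2.00q → q_m = 18.1622.
Social marginal benefit = demand + MEB = 111.83 - 2.00q.
Set SMB = MC: 111.83 - 2.00q = 37.47 + 1.39q → q* = 21.9351.
The loss is the area between SMB and MC from q* to q_m; with linear curves that's a triangle of height MEB(q_m).
DWL = ½ × 3.7729 × 12.7900 = 24.1277.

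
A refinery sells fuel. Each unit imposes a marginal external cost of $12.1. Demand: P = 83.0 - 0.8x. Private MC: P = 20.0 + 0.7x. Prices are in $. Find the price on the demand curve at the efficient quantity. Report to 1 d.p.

P = $55.9

Social marginal cost = private MC + MEC = 32.1 + 0.7x.
Set SMC = demand: 32.1 + 0.7x = 83.0 - 0.8x → x* = 33.9333.
Consumer price on the demand curve at x*: 83.0 − 0.8×33.9333 = 55.8534.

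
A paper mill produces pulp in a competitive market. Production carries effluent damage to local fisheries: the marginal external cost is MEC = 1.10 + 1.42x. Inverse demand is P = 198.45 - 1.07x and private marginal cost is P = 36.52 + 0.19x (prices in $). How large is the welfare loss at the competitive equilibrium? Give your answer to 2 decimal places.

DWL = $6288.47

Market equilibrium (private): 36.52 + 0.19x = 198.45 - 1.07x → x_m = 128.5159.
Social marginal cost = private MC + MEC = 37.62 + 1.61x.
Set SMC = demand: 37.62 + 1.61x = 198.45 - 1.07x → x* = 60.0112.
Between x* and x_m the wedge SMC − demand runs linearly from 0 to MEC(x_m), so the loss is a triangle.
DWL = ½ × 68.5047 × 183.5925 = 6288.4746.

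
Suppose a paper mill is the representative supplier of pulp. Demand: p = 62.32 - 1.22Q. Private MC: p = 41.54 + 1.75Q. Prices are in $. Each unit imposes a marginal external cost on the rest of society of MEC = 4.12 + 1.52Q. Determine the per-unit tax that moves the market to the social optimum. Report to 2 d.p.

Social marginal cost = private MC + MEC = 45.66 + 3.27Q.
Set SMC = demand: 45.66 + 3.27Q = 62.32 - 1.22Q → Q* = 3.7105.
The Pigouvian tax equals MEC at Q*: 4.12 + 1.52×3.7105 = 9.7600.

tax = $9.76 per unit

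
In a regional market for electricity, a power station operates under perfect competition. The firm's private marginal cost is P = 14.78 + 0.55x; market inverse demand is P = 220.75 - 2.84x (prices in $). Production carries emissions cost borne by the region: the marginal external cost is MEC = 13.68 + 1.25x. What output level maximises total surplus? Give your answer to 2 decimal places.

Social marginal cost = private MC + MEC = 28.46 + 1.80x.
Set SMC = demand: 28.46 + 1.80x = 220.75 - 2.84x → x* = 41.4418.

x* = 41.44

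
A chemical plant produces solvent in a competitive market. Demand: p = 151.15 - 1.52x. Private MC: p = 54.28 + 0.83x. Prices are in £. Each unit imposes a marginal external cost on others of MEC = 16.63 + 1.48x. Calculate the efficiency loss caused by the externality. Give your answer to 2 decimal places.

DWL = £786.89

Market equilibrium (private): 54.28 + 0.83x = 151.15 - 1.52x → x_m = 41.2213.
Social marginal cost = private MC + MEC = 70.91 + 2.31x.
Set SMC = demand: 70.91 + 2.31x = 151.15 - 1.52x → x* = 20.9504.
The loss is the area between SMC and demand from x* to x_m; with linear curves that's a triangle of height MEC(x_m).
DWL = ½ × 20.2709 × 77.6375 = 786.8910.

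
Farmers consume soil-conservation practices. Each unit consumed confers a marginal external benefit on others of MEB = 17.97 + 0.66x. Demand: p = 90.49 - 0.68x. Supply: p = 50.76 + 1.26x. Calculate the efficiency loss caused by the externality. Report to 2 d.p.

DWL = 387.26

Market equilibrium (private): 50.76 + 1.26x = 90.49 - 0.68x → x_m = 20.4794.
Social marginal benefit = demand + MEB = 108.46 - 0.02x.
Set SMB = MC: 108.46 - 0.02x = 50.76 + 1.26x → x* = 45.0781.
Height of the DWL triangle at x_m is SMB(x_m) − MC(x_m) = MEB(x_m) = 31.4864.
DWL = ½ × 24.5987 × 31.4864 = 387.2623.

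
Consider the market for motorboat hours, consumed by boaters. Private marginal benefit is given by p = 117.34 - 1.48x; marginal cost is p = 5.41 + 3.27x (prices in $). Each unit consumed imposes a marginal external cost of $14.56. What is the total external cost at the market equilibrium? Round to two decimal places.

$343.09

Market equilibrium (private): 5.41 + 3.27x = 117.34 - 1.48x → x_m = 23.5642.
Total external cost = MEC × x_m = 14.56 × 23.5642 = 343.0948.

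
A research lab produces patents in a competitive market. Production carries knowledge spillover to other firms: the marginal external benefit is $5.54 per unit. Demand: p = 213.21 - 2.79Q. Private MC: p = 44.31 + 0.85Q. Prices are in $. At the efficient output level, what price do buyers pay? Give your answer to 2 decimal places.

P = $79.50

Social marginal cost = private MC − MEB = 38.77 + 0.85Q.
Set SMC = demand: 38.77 + 0.85Q = 213.21 - 2.79Q → Q* = 47.9231.
Consumer price on the demand curve at Q*: 213.21 − 2.79×47.9231 = 79.5046.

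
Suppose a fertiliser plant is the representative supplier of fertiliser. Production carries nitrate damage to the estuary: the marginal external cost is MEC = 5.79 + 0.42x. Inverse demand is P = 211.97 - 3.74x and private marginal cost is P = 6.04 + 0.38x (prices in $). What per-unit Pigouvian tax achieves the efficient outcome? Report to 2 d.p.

tax = $24.31 per unit

Social marginal cost = private MC + MEC = 11.83 + 0.80x.
Set SMC = demand: 11.83 + 0.80x = 211.97 - 3.74x → x* = 44.0837.
The Pigouvian tax equals MEC at x*: 5.79 + 0.42×44.0837 = 24.3052.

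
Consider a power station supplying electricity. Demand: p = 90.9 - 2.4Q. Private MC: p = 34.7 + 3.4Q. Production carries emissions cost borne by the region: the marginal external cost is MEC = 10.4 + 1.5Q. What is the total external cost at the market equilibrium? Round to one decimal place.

171.2

Market equilibrium (private): 34.7 + 3.4Q = 90.9 - 2.4Q → Q_m = 9.6897.
Total external cost = ∫₀^{Q_m} (10.4 + 1.5Q) dQ = 10.4×9.6897 + ½×1.5×9.6897² = 171.1906.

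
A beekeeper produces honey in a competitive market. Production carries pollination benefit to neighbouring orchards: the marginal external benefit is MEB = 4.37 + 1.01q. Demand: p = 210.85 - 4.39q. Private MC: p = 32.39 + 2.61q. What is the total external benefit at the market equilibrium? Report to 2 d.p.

Market equilibrium (private): 32.39 + 2.61q = 210.85 - 4.39q → q_m = 25.4943.
Total external benefit = ∫₀^{q_m} (4.37 + 1.01q) dq = 4.37×25.4943 + ½×1.01×25.4943² = 439.6396.

439.64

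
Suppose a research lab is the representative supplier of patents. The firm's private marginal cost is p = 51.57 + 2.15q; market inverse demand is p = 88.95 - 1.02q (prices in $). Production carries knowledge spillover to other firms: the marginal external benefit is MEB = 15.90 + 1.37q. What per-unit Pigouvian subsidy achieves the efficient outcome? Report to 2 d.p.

Social marginal cost = private MC − MEB = 35.67 + 0.78q.
Set SMC = demand: 35.67 + 0.78q = 88.95 - 1.02q → q* = 29.6000.
The Pigouvian subsidy equals MEB at q*: 15.90 + 1.37×29.6000 = 56.4520.

subsidy = $56.45 per unit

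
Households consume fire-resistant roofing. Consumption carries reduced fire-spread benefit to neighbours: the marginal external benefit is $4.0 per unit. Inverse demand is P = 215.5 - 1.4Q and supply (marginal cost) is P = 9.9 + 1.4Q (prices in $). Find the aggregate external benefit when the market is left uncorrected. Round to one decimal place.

$293.7

Market equilibrium (private): 9.9 + 1.4Q = 215.5 - 1.4Q → Q_m = 73.4286.
Total external benefit = MEB × Q_m = 4.0 × 73.4286 = 293.7144.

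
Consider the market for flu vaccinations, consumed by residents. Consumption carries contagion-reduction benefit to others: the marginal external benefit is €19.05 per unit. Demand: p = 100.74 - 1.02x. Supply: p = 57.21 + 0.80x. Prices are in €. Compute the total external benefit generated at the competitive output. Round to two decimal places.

€455.63

Market equilibrium (private): 57.21 + 0.80x = 100.74 - 1.02x → x_m = 23.9176.
Total external benefit = MEB × x_m = 19.05 × 23.9176 = 455.6303.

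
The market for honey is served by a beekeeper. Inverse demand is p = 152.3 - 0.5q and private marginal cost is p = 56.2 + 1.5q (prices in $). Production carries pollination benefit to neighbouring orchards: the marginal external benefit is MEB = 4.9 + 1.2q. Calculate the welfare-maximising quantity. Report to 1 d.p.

q* = 126.3

Social marginal cost = private MC − MEB = 51.3 + 0.3q.
Set SMC = demand: 51.3 + 0.3q = 152.3 - 0.5q → q* = 126.2500.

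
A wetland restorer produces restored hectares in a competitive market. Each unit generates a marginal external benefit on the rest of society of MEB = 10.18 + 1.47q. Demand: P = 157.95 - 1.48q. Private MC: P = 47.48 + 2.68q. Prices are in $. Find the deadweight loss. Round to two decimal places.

DWL = $450.23

Market equilibrium (private): 47.48 + 2.68q = 157.95 - 1.48q → q_m = 26.5553.
Social marginal cost = private MC − MEB = 37.30 + 1.21q.
Set SMC = demand: 37.30 + 1.21q = 157.95 - 1.48q → q* = 44.8513.
The loss is the area between SMC and demand from q* to q_m; with linear curves that's a triangle of height MEB(q_m).
DWL = ½ × 18.2960 × 49.2163 = 450.2307.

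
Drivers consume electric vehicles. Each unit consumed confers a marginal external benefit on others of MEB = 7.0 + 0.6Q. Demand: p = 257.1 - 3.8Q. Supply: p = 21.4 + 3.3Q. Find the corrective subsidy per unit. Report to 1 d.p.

subsidy = 29.4 per unit

Social marginal benefit = demand + MEB = 264.1 - 3.2Q.
Set SMB = MC: 264.1 - 3.2Q = 21.4 + 3.3Q → Q* = 37.3385.
The Pigouvian subsidy equals MEB at Q*: 7.0 + 0.6×37.3385 = 29.4031.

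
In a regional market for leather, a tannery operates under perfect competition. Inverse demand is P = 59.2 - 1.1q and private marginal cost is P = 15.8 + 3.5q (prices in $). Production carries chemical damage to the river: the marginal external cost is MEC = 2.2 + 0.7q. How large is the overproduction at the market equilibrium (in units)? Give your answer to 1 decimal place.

1.7 units

Market equilibrium (private): 15.8 + 3.5q = 59.2 - 1.1q → q_m = 9.4348.
Social marginal cost = private MC + MEC = 18.0 + 4.2q.
Set SMC = demand: 18.0 + 4.2q = 59.2 - 1.1q → q* = 7.7736.
Gap = |9.4348 − 7.7736| = 1.6612.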